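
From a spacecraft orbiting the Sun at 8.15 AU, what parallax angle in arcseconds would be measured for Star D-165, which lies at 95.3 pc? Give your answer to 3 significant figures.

0.0855 arcsec

p (arcsec) = B (AU) / d (pc).
p = 8.15 / 95.3 = 0.085519 arcsec.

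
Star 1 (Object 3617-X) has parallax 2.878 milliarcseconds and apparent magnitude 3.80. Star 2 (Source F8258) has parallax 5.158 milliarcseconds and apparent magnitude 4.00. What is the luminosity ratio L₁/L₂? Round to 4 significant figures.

L₁/L₂ = 3.862

d₁ = 1/p₁ = 1/0.002878″ = 347.46 pc; d₂ = 1/p₂ = 1/0.005158″ = 193.87 pc.
M₁ = m₁ − 5 log₁₀ d₁ + 5 = 3.80 − 12.7045 + 5 = -3.9045.
M₂ = 4.00 − 11.4376 + 5 = -2.4376.
L₁/L₂ = 10^(0.4(M₂ − M₁)) = 10^(0.4 × 1.4669) = 10^0.58676 = 3.8615.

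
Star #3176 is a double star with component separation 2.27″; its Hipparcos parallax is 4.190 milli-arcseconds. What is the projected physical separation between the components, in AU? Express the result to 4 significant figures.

d = 1/p = 1/0.004190″ = 238.66 pc.
At distance d (pc), an angle of θ arcsec spans θ·d AU: s = 2.27 × 238.66 = 541.76 AU.

541.8 AU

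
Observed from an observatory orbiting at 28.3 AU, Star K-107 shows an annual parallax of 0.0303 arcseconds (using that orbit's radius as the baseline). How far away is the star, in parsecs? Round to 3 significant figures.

With baseline B (in AU) and parallax p (in arcsec), d = B/p parsecs.
d = 28.3 / 0.0303 = 933.99 pc.

934 pc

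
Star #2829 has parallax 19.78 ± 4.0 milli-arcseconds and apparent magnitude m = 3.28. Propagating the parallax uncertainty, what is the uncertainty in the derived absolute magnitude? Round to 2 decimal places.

M = m − 5 log₁₀ d + 5 = m + 5 log₁₀ p + 5, so ∂M/∂p = 5/(p ln 10).
σ_M = (5/ln 10) · (σ_p/p) = 2.1715 × 4.0/19.78 = 2.1715 × 0.20222 = 0.43912.

σ_M = 0.44 mag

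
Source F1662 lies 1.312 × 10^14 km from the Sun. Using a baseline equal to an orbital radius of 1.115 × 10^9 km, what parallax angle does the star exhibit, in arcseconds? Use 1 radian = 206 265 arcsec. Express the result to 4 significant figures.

θ ≈ B/d = (1.115 × 10^9) / (1.312 × 10^14) = 8.4985 × 10^-6 rad.
In arcseconds: 8.4985 × 10^-6 × 206265 = 1.7529″.

1.753 arcsec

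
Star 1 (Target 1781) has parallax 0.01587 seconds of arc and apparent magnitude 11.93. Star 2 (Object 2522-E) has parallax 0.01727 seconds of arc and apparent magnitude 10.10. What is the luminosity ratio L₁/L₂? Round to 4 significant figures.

L₁/L₂ = 0.2195

d₁ = 1/p₁ = 1/0.01587″ = 63.012 pc; d₂ = 1/p₂ = 1/0.01727″ = 57.904 pc.
M₁ = m₁ − 5 log₁₀ d₁ + 5 = 11.93 − 8.9971 + 5 = 7.9329.
M₂ = 10.10 − 8.8135 + 5 = 6.2865.
L₁/L₂ = 10^(0.4(M₂ − M₁)) = 10^(0.4 × (-1.6464)) = 10^(-0.65856) = 0.2195.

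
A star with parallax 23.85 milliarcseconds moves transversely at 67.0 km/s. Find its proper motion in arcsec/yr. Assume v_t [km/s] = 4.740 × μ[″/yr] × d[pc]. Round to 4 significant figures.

d = 1/p = 1/0.02385″ = 41.929 pc.
μ = v_t / (4.74 d) = 67.0 / (4.74 × 41.929) = 67.0 / 198.74 = 0.33712 ″/yr.

0.3371 arcsec/yr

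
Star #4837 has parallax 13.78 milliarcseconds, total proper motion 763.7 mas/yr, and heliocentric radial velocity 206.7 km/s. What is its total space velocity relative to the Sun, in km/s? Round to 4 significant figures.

334.3 km/s

d = 1/p = 1/0.01378″ = 72.569 pc.
μ = 763.7 mas/yr = 0.7637 ″/yr.
v_t = 4.740 μ d = 4.740 × 0.7637 × 72.569 = 262.7 km/s.
v = √(v_r² + v_t²) = √(206.7² + 262.7²) = √111736 = 334.27 km/s.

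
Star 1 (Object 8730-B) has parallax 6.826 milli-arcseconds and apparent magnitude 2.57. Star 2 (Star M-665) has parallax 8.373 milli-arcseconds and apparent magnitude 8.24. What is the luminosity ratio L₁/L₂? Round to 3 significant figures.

d₁ = 1/p₁ = 1/0.006826″ = 146.5 pc; d₂ = 1/p₂ = 1/0.008373″ = 119.43 pc.
M₁ = m₁ − 5 log₁₀ d₁ + 5 = 2.57 − 10.8292 + 5 = -3.2592.
M₂ = 8.24 − 10.3856 + 5 = 2.8544.
L₁/L₂ = 10^(0.4(M₂ − M₁)) = 10^(0.4 × 6.1136) = 10^2.44544 = 278.89.

L₁/L₂ = 279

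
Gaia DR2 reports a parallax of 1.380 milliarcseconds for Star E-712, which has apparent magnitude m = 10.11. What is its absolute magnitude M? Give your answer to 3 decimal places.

d = 1/p = 1/0.001380″ = 724.64 pc.
m − M = 5 log₁₀(724.64) − 5 = 14.3006 − 5 = 9.3006.
M = m − (m − M) = 10.11 − 9.3006 = 0.809.

M = 0.809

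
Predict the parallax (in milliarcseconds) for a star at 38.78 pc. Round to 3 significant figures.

p = 1/d = 1/38.78 = 0.025786 arcsec.
= 0.025786 × 1000 = 25.786 mas.

25.8 mas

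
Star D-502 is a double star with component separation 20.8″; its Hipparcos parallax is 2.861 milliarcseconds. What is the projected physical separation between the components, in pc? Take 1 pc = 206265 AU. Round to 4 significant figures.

d = 1/p = 1/0.002861″ = 349.53 pc.
At distance d (pc), an angle of θ arcsec spans θ·d AU: s = 20.8 × 349.53 = 7270.2 AU.
= 7270.2 / 206265 = 0.035247 pc.

0.03525 pc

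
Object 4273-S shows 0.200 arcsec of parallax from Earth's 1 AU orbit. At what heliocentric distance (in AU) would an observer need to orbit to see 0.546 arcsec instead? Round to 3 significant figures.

Parallax scales linearly with baseline: p ∝ B, so B = p_target / p_Earth × 1 AU.
B = 0.546 / 0.200 = 2.73 AU.

2.73 AU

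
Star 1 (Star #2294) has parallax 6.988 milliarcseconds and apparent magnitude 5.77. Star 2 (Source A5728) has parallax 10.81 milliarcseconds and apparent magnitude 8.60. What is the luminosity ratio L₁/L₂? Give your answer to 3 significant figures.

L₁/L₂ = 32.4

d₁ = 1/p₁ = 1/0.006988″ = 143.1 pc; d₂ = 1/p₂ = 1/0.01081″ = 92.507 pc.
M₁ = m₁ − 5 log₁₀ d₁ + 5 = 5.77 − 10.7782 + 5 = -0.0082.
M₂ = 8.60 − 9.8309 + 5 = 3.7691.
L₁/L₂ = 10^(0.4(M₂ − M₁)) = 10^(0.4 × 3.7773) = 10^1.51092 = 32.428.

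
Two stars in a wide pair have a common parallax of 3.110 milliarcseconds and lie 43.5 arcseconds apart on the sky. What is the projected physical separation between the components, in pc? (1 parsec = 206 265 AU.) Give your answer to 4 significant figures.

0.06781 pc

d = 1/p = 1/0.003110″ = 321.54 pc.
At distance d (pc), an angle of θ arcsec spans θ·d AU: s = 43.5 × 321.54 = 13987 AU.
= 13987 / 206265 = 0.067811 pc.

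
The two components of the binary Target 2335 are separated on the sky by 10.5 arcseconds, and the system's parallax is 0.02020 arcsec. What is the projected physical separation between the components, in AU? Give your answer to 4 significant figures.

d = 1/p = 1/0.02020″ = 49.505 pc.
At distance d (pc), an angle of θ arcsec spans θ·d AU: s = 10.5 × 49.505 = 519.8 AU.

519.8 AU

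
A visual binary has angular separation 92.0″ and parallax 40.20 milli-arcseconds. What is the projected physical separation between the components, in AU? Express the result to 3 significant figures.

2290 AU

d = 1/p = 1/0.04020″ = 24.876 pc.
At distance d (pc), an angle of θ arcsec spans θ·d AU: s = 92.0 × 24.876 = 2288.6 AU.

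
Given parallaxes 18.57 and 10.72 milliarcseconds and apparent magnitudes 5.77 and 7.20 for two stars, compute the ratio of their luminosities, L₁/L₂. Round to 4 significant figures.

L₁/L₂ = 1.244

d₁ = 1/p₁ = 1/0.01857″ = 53.85 pc; d₂ = 1/p₂ = 1/0.01072″ = 93.284 pc.
M₁ = m₁ − 5 log₁₀ d₁ + 5 = 5.77 − 8.6559 + 5 = 2.1141.
M₂ = 7.20 − 9.8490 + 5 = 2.3510.
L₁/L₂ = 10^(0.4(M₂ − M₁)) = 10^(0.4 × 0.2369) = 10^0.09476 = 1.2438.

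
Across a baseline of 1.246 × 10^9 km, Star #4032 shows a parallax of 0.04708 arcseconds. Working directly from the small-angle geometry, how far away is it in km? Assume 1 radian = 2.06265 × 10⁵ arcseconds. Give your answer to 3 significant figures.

5.46 × 10^15 km

θ = 0.04708″ = 0.04708/206265 = 2.2825 × 10^-7 rad.
d = B/θ = (1.246 × 10^9) / (2.2825 × 10^-7) = 5.4589 × 10^15 km.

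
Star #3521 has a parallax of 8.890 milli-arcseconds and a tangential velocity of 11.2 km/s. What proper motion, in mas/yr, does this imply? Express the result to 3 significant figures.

d = 1/p = 1/0.008890″ = 112.49 pc.
μ = v_t / (4.74 d) = 11.2 / (4.74 × 112.49) = 11.2 / 533.2 = 0.021005 ″/yr = 21.005 mas/yr.

21.0 mas/yr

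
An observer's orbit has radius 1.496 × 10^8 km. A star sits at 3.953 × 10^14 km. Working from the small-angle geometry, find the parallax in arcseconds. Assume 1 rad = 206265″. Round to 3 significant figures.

θ ≈ B/d = (1.496 × 10^8) / (3.953 × 10^14) = 3.7845 × 10^-7 rad.
In arcseconds: 3.7845 × 10^-7 × 206265 = 0.078061″.

0.0781 arcsec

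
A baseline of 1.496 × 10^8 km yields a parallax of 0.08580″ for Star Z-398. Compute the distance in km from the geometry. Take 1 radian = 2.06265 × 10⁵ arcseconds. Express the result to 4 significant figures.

3.596 × 10^14 km

θ = 0.08580″ = 0.08580/206265 = 4.1597 × 10^-7 rad.
d = B/θ = (1.496 × 10^8) / (4.1597 × 10^-7) = 3.5964 × 10^14 km.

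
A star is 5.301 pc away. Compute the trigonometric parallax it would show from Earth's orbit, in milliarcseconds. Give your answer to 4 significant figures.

p = 1/d = 1/5.301 = 0.18864 arcsec.
= 0.18864 × 1000 = 188.64 mas.

188.6 mas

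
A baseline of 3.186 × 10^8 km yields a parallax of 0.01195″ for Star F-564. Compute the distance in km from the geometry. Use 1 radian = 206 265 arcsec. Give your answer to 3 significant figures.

5.50 × 10^15 km

θ = 0.01195″ = 0.01195/206265 = 5.7935 × 10^-8 rad.
d = B/θ = (3.186 × 10^8) / (5.7935 × 10^-8) = 5.4993 × 10^15 km.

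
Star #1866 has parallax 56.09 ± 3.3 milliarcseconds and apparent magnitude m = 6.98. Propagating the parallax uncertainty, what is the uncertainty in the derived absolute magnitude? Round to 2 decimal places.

σ_M = 0.13 mag

M = m − 5 log₁₀ d + 5 = m + 5 log₁₀ p + 5, so ∂M/∂p = 5/(p ln 10).
σ_M = (5/ln 10) · (σ_p/p) = 2.1715 × 3.3/56.09 = 2.1715 × 0.058834 = 0.12776.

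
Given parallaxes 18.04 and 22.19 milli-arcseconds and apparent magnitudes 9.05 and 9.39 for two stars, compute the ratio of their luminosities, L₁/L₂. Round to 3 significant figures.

L₁/L₂ = 2.07

d₁ = 1/p₁ = 1/0.01804″ = 55.432 pc; d₂ = 1/p₂ = 1/0.02219″ = 45.065 pc.
M₁ = m₁ − 5 log₁₀ d₁ + 5 = 9.05 − 8.7188 + 5 = 5.3312.
M₂ = 9.39 − 8.2692 + 5 = 6.1208.
L₁/L₂ = 10^(0.4(M₂ − M₁)) = 10^(0.4 × 0.7896) = 10^0.31584 = 2.0694.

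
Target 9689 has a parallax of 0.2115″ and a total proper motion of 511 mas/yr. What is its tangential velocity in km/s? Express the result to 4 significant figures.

d = 1/p = 1/0.2115″ = 4.7281 pc.
μ = 511 mas/yr = 0.511 ″/yr.
v_t = 4.74 × μ × d = 4.74 × 0.511 × 4.7281 = 11.452 km/s.

11.45 km/s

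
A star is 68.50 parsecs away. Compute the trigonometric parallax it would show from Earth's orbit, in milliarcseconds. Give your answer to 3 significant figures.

p = 1/d = 1/68.5 = 0.014599 arcsec.
= 0.014599 × 1000 = 14.599 mas.

14.6 mas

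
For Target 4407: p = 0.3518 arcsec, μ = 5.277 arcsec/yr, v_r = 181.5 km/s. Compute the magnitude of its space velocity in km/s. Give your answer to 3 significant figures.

d = 1/p = 1/0.3518″ = 2.8425 pc.
v_t = 4.740 μ d = 4.740 × 5.277 × 2.8425 = 71.099 km/s.
v = √(v_r² + v_t²) = √(181.5² + 71.099²) = √37997.3 = 194.93 km/s.

195 km/s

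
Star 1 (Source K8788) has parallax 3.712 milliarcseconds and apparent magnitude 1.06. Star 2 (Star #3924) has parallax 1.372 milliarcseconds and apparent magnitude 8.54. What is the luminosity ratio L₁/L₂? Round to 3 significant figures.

L₁/L₂ = 134

d₁ = 1/p₁ = 1/0.003712″ = 269.4 pc; d₂ = 1/p₂ = 1/0.001372″ = 728.86 pc.
M₁ = m₁ − 5 log₁₀ d₁ + 5 = 1.06 − 12.1520 + 5 = -6.0920.
M₂ = 8.54 − 14.3132 + 5 = -0.7732.
L₁/L₂ = 10^(0.4(M₂ − M₁)) = 10^(0.4 × 5.3188) = 10^2.12752 = 134.13.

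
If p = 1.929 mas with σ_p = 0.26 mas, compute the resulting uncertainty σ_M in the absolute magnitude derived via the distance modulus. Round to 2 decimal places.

σ_M = 0.29 mag

M = m − 5 log₁₀ d + 5 = m + 5 log₁₀ p + 5, so ∂M/∂p = 5/(p ln 10).
σ_M = (5/ln 10) · (σ_p/p) = 2.1715 × 0.26/1.929 = 2.1715 × 0.13478 = 0.29267.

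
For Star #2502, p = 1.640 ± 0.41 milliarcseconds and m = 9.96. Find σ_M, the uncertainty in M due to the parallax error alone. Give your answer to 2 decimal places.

M = m − 5 log₁₀ d + 5 = m + 5 log₁₀ p + 5, so ∂M/∂p = 5/(p ln 10).
σ_M = (5/ln 10) · (σ_p/p) = 2.1715 × 0.41/1.640 = 2.1715 × 0.25 = 0.54288.

σ_M = 0.54 mag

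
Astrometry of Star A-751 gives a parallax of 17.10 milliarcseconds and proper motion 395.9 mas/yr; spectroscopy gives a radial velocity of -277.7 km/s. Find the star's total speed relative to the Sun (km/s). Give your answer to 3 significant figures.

299 km/s

d = 1/p = 1/0.01710″ = 58.48 pc.
μ = 395.9 mas/yr = 0.3959 ″/yr.
v_t = 4.740 μ d = 4.740 × 0.3959 × 58.48 = 109.74 km/s.
v = √(v_r² + v_t²) = √((-277.7)² + 109.74²) = √89160.2 = 298.6 km/s.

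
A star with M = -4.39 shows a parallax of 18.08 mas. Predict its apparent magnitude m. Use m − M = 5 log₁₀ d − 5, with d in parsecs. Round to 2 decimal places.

m = -0.68

d = 1/p = 1/0.01808″ = 55.31 pc.
m − M = 5 log₁₀ d − 5 = 5 log₁₀(55.31) − 5 = 8.7140 − 5 = 3.7140.
m = M + (m − M) = -4.39 + 3.7140 = -0.68.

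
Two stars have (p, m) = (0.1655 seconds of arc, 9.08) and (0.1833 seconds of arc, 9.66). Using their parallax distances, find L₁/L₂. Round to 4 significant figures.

d₁ = 1/p₁ = 1/0.1655″ = 6.0423 pc; d₂ = 1/p₂ = 1/0.1833″ = 5.4555 pc.
M₁ = m₁ − 5 log₁₀ d₁ + 5 = 9.08 − 3.9060 + 5 = 10.1740.
M₂ = 9.66 − 3.6842 + 5 = 10.9758.
L₁/L₂ = 10^(0.4(M₂ − M₁)) = 10^(0.4 × 0.8018) = 10^0.32072 = 2.0928.

L₁/L₂ = 2.093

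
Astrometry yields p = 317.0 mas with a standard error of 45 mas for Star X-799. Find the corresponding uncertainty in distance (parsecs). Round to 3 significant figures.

d = 1/p, so σ_d = σ_p / p².
σ_d = 0.0450 / (0.3170)² = 0.0450 / 0.10049 = 0.44781 pc.

0.448 pc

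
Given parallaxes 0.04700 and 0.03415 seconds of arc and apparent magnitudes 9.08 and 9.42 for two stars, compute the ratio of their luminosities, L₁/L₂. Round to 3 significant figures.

L₁/L₂ = 0.722

d₁ = 1/p₁ = 1/0.04700″ = 21.277 pc; d₂ = 1/p₂ = 1/0.03415″ = 29.283 pc.
M₁ = m₁ − 5 log₁₀ d₁ + 5 = 9.08 − 6.6396 + 5 = 7.4404.
M₂ = 9.42 − 7.3331 + 5 = 7.0869.
L₁/L₂ = 10^(0.4(M₂ − M₁)) = 10^(0.4 × (-0.3535)) = 10^(-0.14140) = 0.7221.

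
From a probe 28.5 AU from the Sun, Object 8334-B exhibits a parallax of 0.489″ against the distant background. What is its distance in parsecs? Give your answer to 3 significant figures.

With baseline B (in AU) and parallax p (in arcsec), d = B/p parsecs.
d = 28.5 / 0.489 = 58.282 pc.

58.3 pc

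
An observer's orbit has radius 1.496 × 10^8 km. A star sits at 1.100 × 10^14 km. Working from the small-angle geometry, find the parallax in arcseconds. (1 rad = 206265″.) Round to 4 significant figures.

0.2805 arcsec

θ ≈ B/d = (1.496 × 10^8) / (1.100 × 10^14) = 1.3600 × 10^-6 rad.
In arcseconds: 1.3600 × 10^-6 × 206265 = 0.28052″.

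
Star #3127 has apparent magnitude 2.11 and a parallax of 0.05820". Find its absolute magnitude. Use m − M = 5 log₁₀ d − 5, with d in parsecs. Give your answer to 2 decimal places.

M = 0.93

d = 1/p = 1/0.05820″ = 17.182 pc.
m − M = 5 log₁₀(17.182) − 5 = 6.1754 − 5 = 1.1754.
M = m − (m − M) = 2.11 − 1.1754 = 0.93.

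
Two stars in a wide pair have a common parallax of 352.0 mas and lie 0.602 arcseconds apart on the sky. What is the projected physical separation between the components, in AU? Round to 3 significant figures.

d = 1/p = 1/0.3520″ = 2.8409 pc.
At distance d (pc), an angle of θ arcsec spans θ·d AU: s = 0.602 × 2.8409 = 1.7102 AU.

1.71 AU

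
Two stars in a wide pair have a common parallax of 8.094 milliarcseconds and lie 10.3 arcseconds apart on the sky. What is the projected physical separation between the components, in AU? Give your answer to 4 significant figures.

d = 1/p = 1/0.008094″ = 123.55 pc.
At distance d (pc), an angle of θ arcsec spans θ·d AU: s = 10.3 × 123.55 = 1272.6 AU.

1273 AU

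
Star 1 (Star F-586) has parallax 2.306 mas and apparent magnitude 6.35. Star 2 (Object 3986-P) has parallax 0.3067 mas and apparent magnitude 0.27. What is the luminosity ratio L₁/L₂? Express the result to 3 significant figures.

L₁/L₂ = 6.54 × 10^-5

d₁ = 1/p₁ = 1/0.002306″ = 433.65 pc; d₂ = 1/p₂ = 1/0.0003067″ = 3260.5 pc.
M₁ = m₁ − 5 log₁₀ d₁ + 5 = 6.35 − 13.1857 + 5 = -1.8357.
M₂ = 0.27 − 17.5664 + 5 = -12.2964.
L₁/L₂ = 10^(0.4(M₂ − M₁)) = 10^(0.4 × (-10.4607)) = 10^(-4.18428) = 0.000065421.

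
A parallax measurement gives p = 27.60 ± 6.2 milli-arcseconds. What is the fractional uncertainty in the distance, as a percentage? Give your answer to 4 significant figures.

22.46%

For d = 1/p, |σ_d/d| = |σ_p/p|.
σ_p/p = 6.2 / 27.60 = 0.22464 = 22.464%.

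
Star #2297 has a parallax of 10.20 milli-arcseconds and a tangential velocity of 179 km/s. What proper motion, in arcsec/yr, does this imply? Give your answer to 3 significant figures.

d = 1/p = 1/0.01020″ = 98.039 pc.
μ = v_t / (4.74 d) = 179 / (4.74 × 98.039) = 179 / 464.7 = 0.38519 ″/yr.

0.385 arcsec/yr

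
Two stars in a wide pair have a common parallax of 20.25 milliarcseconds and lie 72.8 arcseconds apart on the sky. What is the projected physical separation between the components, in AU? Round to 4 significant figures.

3595 AU

d = 1/p = 1/0.02025″ = 49.383 pc.
At distance d (pc), an angle of θ arcsec spans θ·d AU: s = 72.8 × 49.383 = 3595.1 AU.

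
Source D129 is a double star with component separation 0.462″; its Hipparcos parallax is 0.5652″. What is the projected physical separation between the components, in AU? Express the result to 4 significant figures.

0.8174 AU

d = 1/p = 1/0.5652″ = 1.7693 pc.
At distance d (pc), an angle of θ arcsec spans θ·d AU: s = 0.462 × 1.7693 = 0.81742 AU.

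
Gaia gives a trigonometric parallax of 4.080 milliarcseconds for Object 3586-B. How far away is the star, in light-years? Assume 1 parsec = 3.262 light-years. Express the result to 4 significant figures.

p = 4.080 milliarcseconds = 0.004080 arcsec.
d = 1/p = 1/0.004080 = 245.1 pc.
In light-years: 245.1 × 3.262 = 799.52 ly.

799.5 light years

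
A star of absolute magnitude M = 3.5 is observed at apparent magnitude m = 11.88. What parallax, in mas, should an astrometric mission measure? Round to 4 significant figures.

m − M = 11.88 − 3.5 = 8.38.
d = 10^((m−M)/5 + 1) = 10^2.676 = 474.24 pc.
p = 1/d = 1/474.24 = 0.0021086 arcsec = 2.1086 mas.

2.109 mas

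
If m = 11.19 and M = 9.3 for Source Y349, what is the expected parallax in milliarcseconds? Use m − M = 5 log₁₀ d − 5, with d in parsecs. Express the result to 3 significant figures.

41.9 mas

m − M = 11.19 − 9.3 = 1.89.
d = 10^((m−M)/5 + 1) = 10^1.378 = 23.878 pc.
p = 1/d = 1/23.878 = 0.04188 arcsec = 41.88 mas.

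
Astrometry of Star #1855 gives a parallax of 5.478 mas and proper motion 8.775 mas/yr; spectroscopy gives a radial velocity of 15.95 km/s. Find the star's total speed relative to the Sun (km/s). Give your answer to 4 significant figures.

d = 1/p = 1/0.005478″ = 182.55 pc.
μ = 8.775 mas/yr = 0.008775 ″/yr.
v_t = 4.740 μ d = 4.740 × 0.008775 × 182.55 = 7.5929 km/s.
v = √(v_r² + v_t²) = √(15.95² + 7.5929²) = √312.055 = 17.665 km/s.

17.67 km/s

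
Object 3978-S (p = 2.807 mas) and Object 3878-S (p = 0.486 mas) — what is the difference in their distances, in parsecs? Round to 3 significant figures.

d_A = 1/0.002807″ = 356.25 pc; d_B = 1/0.0004860″ = 2057.6 pc.
|d_B − d_A| = |2057.6 − 356.25| = 1701.4 pc.

1700 pc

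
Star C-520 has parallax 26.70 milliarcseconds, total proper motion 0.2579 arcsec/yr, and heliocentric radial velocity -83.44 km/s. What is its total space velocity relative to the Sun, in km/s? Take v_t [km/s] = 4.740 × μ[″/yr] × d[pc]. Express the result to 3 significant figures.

95.2 km/s

d = 1/p = 1/0.02670″ = 37.453 pc.
v_t = 4.740 μ d = 4.740 × 0.2579 × 37.453 = 45.784 km/s.
v = √(v_r² + v_t²) = √((-83.44)² + 45.784²) = √9058.41 = 95.176 km/s.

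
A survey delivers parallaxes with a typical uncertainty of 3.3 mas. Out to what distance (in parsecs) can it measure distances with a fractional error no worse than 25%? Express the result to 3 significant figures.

75.8 pc

σ_d/d = σ_p/p, so the condition is σ_p/p ≤ 0.25, i.e. p ≥ σ_p/0.25.
p_min = 3.3/0.25 = 13.2 mas = 0.0132 arcsec.
d_max = 1/p_min = 1/0.0132 = 75.758 pc.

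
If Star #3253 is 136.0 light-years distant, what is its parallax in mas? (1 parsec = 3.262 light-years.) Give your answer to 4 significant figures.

d = 136.0 ly ÷ 3.262 = 41.692 pc.
p = 1/d = 1/41.692 = 0.023985 arcsec.
= 0.023985 × 1000 = 23.985 mas.

23.99 mas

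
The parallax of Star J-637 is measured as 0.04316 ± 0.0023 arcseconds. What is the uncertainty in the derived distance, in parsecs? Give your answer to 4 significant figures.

1.235 pc

d = 1/p, so σ_d = σ_p / p².
σ_d = 0.00230 / (0.04316)² = 0.00230 / 0.0018628 = 1.2347 pc.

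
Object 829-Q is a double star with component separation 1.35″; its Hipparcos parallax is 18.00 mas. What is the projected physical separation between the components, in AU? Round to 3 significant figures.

d = 1/p = 1/0.01800″ = 55.556 pc.
At distance d (pc), an angle of θ arcsec spans θ·d AU: s = 1.35 × 55.556 = 75.001 AU.

75.0 AU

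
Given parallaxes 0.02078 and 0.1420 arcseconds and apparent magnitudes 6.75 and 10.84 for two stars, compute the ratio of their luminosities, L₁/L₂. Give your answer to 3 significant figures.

d₁ = 1/p₁ = 1/0.02078″ = 48.123 pc; d₂ = 1/p₂ = 1/0.1420″ = 7.0423 pc.
M₁ = m₁ − 5 log₁₀ d₁ + 5 = 6.75 − 8.4118 + 5 = 3.3382.
M₂ = 10.84 − 4.2386 + 5 = 11.6014.
L₁/L₂ = 10^(0.4(M₂ − M₁)) = 10^(0.4 × 8.2632) = 10^3.30528 = 2019.7.

L₁/L₂ = 2020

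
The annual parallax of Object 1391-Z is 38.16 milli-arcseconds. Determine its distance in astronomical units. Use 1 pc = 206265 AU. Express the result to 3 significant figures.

5.41 × 10^6 AU

p = 38.16 milli-arcseconds = 0.03816 arcsec.
d = 1/p = 1/0.03816 = 26.205 pc.
In AU: 26.205 × 206265 = 5.4052 × 10^6 AU.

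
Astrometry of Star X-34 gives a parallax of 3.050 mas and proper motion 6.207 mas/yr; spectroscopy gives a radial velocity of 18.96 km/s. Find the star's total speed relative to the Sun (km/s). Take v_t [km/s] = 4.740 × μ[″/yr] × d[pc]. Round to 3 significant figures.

21.3 km/s

d = 1/p = 1/0.003050″ = 327.87 pc.
μ = 6.207 mas/yr = 0.006207 ″/yr.
v_t = 4.740 μ d = 4.740 × 0.006207 × 327.87 = 9.6463 km/s.
v = √(v_r² + v_t²) = √(18.96² + 9.6463²) = √452.533 = 21.273 km/s.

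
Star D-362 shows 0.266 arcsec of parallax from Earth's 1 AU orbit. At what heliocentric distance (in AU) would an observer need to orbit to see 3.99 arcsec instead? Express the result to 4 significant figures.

15.00 AU

Parallax scales linearly with baseline: p ∝ B, so B = p_target / p_Earth × 1 AU.
B = 3.99 / 0.266 = 15 AU.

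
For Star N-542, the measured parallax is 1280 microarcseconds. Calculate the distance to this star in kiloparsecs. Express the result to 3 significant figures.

p = 1280 microarcseconds = 0.001280 arcsec.
d = 1/p = 1/0.001280 = 781.25 pc.
= 0.78125 kpc.

0.781 kpc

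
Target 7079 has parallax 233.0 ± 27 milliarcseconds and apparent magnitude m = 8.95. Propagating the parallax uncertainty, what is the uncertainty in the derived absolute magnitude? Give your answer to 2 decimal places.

σ_M = 0.25 mag

M = m − 5 log₁₀ d + 5 = m + 5 log₁₀ p + 5, so ∂M/∂p = 5/(p ln 10).
σ_M = (5/ln 10) · (σ_p/p) = 2.1715 × 27/233.0 = 2.1715 × 0.11588 = 0.25163.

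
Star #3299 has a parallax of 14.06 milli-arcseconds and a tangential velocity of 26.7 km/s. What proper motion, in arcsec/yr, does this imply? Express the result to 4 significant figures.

d = 1/p = 1/0.01406″ = 71.124 pc.
μ = v_t / (4.74 d) = 26.7 / (4.74 × 71.124) = 26.7 / 337.13 = 0.079198 ″/yr.

0.07920 arcsec/yr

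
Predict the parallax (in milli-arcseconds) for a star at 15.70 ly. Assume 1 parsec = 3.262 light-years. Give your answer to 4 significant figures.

207.8 mas

d = 15.70 ly ÷ 3.262 = 4.813 pc.
p = 1/d = 1/4.813 = 0.20777 arcsec.
= 0.20777 × 1000 = 207.77 mas.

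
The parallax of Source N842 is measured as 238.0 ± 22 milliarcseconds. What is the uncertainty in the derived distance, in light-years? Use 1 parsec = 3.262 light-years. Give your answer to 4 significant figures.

1.267 ly

d = 1/p, so σ_d = σ_p / p².
σ_d = 0.0220 / (0.2380)² = 0.0220 / 0.056644 = 0.38839 pc = 0.38839 × 3.262 ly = 1.2669 ly.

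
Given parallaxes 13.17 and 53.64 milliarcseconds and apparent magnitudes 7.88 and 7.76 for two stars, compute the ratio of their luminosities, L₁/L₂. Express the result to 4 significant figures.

d₁ = 1/p₁ = 1/0.01317″ = 75.93 pc; d₂ = 1/p₂ = 1/0.05364″ = 18.643 pc.
M₁ = m₁ − 5 log₁₀ d₁ + 5 = 7.88 − 9.4021 + 5 = 3.4779.
M₂ = 7.76 − 6.3526 + 5 = 6.4074.
L₁/L₂ = 10^(0.4(M₂ − M₁)) = 10^(0.4 × 2.9295) = 10^1.17180 = 14.853.

L₁/L₂ = 14.85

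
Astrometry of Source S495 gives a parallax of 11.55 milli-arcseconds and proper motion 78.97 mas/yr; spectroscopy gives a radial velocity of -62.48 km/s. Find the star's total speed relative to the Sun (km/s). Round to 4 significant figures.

70.39 km/s

d = 1/p = 1/0.01155″ = 86.58 pc.
μ = 78.97 mas/yr = 0.07897 ″/yr.
v_t = 4.740 μ d = 4.740 × 0.07897 × 86.58 = 32.408 km/s.
v = √(v_r² + v_t²) = √((-62.48)² + 32.408²) = √4954.03 = 70.385 km/s.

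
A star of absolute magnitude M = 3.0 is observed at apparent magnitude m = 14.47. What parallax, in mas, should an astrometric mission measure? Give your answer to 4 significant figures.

m − M = 14.47 − 3.0 = 11.47.
d = 10^((m−M)/5 + 1) = 10^3.294 = 1967.9 pc.
p = 1/d = 1/1967.9 = 0.00050816 arcsec = 0.50816 mas.

0.5082 mas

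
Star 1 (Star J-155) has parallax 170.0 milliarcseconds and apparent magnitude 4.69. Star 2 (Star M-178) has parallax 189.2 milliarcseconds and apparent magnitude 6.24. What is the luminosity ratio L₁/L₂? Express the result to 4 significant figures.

L₁/L₂ = 5.164

d₁ = 1/p₁ = 1/0.1700″ = 5.8824 pc; d₂ = 1/p₂ = 1/0.1892″ = 5.2854 pc.
M₁ = m₁ − 5 log₁₀ d₁ + 5 = 4.69 − 3.8478 + 5 = 5.8422.
M₂ = 6.24 − 3.6154 + 5 = 7.6246.
L₁/L₂ = 10^(0.4(M₂ − M₁)) = 10^(0.4 × 1.7824) = 10^0.71296 = 5.1637.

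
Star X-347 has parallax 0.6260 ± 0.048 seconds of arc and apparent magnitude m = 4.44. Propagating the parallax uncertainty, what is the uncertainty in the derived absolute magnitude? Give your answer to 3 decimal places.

M = m − 5 log₁₀ d + 5 = m + 5 log₁₀ p + 5, so ∂M/∂p = 5/(p ln 10).
σ_M = (5/ln 10) · (σ_p/p) = 2.1715 × 0.048/0.6260 = 2.1715 × 0.076677 = 0.1665.

σ_M = 0.167 mag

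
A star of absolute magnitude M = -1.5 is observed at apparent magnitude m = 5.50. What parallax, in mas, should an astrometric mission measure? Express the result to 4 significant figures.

3.981 mas

m − M = 5.50 − (-1.5) = 7.00.
d = 10^((m−M)/5 + 1) = 10^2.400 = 251.19 pc.
p = 1/d = 1/251.19 = 0.0039811 arcsec = 3.9811 mas.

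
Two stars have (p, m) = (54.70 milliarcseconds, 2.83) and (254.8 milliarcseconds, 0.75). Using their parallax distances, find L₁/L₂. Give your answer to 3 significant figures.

L₁/L₂ = 3.19

d₁ = 1/p₁ = 1/0.05470″ = 18.282 pc; d₂ = 1/p₂ = 1/0.2548″ = 3.9246 pc.
M₁ = m₁ − 5 log₁₀ d₁ + 5 = 2.83 − 6.3101 + 5 = 1.5199.
M₂ = 0.75 − 2.9690 + 5 = 2.7810.
L₁/L₂ = 10^(0.4(M₂ − M₁)) = 10^(0.4 × 1.2611) = 10^0.50444 = 3.1948.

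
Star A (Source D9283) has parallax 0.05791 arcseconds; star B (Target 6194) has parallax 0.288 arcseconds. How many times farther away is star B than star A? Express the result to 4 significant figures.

0.2011

Since d = 1/p, d_B/d_A = p_A/p_B.
= 0.05791 / 0.288 = 0.20108.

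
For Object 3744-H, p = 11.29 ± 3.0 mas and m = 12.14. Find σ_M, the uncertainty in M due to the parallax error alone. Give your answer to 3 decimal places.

σ_M = 0.577 mag

M = m − 5 log₁₀ d + 5 = m + 5 log₁₀ p + 5, so ∂M/∂p = 5/(p ln 10).
σ_M = (5/ln 10) · (σ_p/p) = 2.1715 × 3.0/11.29 = 2.1715 × 0.26572 = 0.57701.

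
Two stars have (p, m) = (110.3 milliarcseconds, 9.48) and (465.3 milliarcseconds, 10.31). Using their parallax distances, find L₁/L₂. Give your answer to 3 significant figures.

L₁/L₂ = 38.2

d₁ = 1/p₁ = 1/0.1103″ = 9.0662 pc; d₂ = 1/p₂ = 1/0.4653″ = 2.1492 pc.
M₁ = m₁ − 5 log₁₀ d₁ + 5 = 9.48 − 4.7871 + 5 = 9.6929.
M₂ = 10.31 − 1.6614 + 5 = 13.6486.
L₁/L₂ = 10^(0.4(M₂ − M₁)) = 10^(0.4 × 3.9557) = 10^1.58228 = 38.219.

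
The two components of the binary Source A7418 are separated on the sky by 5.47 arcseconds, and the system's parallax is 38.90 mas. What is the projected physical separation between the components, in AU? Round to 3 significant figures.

d = 1/p = 1/0.03890″ = 25.707 pc.
At distance d (pc), an angle of θ arcsec spans θ·d AU: s = 5.47 × 25.707 = 140.62 AU.

141 AU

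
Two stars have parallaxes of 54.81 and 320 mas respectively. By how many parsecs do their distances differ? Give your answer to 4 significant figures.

15.12 pc

d_A = 1/0.05481″ = 18.245 pc; d_B = 1/0.3200″ = 3.125 pc.
|d_B − d_A| = |3.125 − 18.245| = 15.12 pc.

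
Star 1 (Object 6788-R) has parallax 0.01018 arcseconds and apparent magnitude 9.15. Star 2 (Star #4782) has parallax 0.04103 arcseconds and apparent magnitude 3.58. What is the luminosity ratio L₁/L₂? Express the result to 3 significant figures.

L₁/L₂ = 0.0961

d₁ = 1/p₁ = 1/0.01018″ = 98.232 pc; d₂ = 1/p₂ = 1/0.04103″ = 24.372 pc.
M₁ = m₁ − 5 log₁₀ d₁ + 5 = 9.15 − 9.9613 + 5 = 4.1887.
M₂ = 3.58 − 6.9345 + 5 = 1.6455.
L₁/L₂ = 10^(0.4(M₂ − M₁)) = 10^(0.4 × (-2.5432)) = 10^(-1.01728) = 0.096099.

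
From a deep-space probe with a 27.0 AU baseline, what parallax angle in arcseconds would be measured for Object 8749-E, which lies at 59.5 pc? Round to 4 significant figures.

0.4538 arcsec

p (arcsec) = B (AU) / d (pc).
p = 27.0 / 59.5 = 0.45378 arcsec.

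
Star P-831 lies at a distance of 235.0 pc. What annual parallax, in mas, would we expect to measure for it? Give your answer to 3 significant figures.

4.26 mas

p = 1/d = 1/235 = 0.0042553 arcsec.
= 0.0042553 × 1000 = 4.2553 mas.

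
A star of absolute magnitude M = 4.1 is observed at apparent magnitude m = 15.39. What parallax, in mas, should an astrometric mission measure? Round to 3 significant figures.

m − M = 15.39 − 4.1 = 11.29.
d = 10^((m−M)/5 + 1) = 10^3.258 = 1811.3 pc.
p = 1/d = 1/1811.3 = 0.00055209 arcsec = 0.55209 mas.

0.552 mas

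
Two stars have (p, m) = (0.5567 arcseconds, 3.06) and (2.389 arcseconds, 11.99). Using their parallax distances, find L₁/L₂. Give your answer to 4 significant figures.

L₁/L₂ = 68740

d₁ = 1/p₁ = 1/0.5567″ = 1.7963 pc; d₂ = 1/p₂ = 1/2.389″ = 0.41859 pc.
M₁ = m₁ − 5 log₁₀ d₁ + 5 = 3.06 − 1.2719 + 5 = 6.7881.
M₂ = 11.99 − (-1.8911) + 5 = 18.8811.
L₁/L₂ = 10^(0.4(M₂ − M₁)) = 10^(0.4 × 12.0930) = 10^4.83720 = 68738.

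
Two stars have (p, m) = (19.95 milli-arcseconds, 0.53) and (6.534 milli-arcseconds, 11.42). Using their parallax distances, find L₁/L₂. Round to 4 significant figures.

d₁ = 1/p₁ = 1/0.01995″ = 50.125 pc; d₂ = 1/p₂ = 1/0.006534″ = 153.05 pc.
M₁ = m₁ − 5 log₁₀ d₁ + 5 = 0.53 − 8.5003 + 5 = -2.9703.
M₂ = 11.42 − 10.9242 + 5 = 5.4958.
L₁/L₂ = 10^(0.4(M₂ − M₁)) = 10^(0.4 × 8.4661) = 10^3.38644 = 2434.7.

L₁/L₂ = 2435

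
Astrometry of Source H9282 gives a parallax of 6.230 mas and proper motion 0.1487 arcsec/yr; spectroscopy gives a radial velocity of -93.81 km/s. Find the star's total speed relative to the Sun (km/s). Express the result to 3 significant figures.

147 km/s

d = 1/p = 1/0.006230″ = 160.51 pc.
v_t = 4.740 μ d = 4.740 × 0.1487 × 160.51 = 113.13 km/s.
v = √(v_r² + v_t²) = √((-93.81)² + 113.13²) = √21598.7 = 146.96 km/s.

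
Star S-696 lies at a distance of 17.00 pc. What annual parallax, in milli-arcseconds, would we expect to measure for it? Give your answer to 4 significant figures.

58.82 mas

p = 1/d = 1/17 = 0.058824 arcsec.
= 0.058824 × 1000 = 58.824 mas.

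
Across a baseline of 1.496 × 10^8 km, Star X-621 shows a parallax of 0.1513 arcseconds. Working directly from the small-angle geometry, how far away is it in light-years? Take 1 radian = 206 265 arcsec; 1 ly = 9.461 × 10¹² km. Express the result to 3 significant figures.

θ = 0.1513″ = 0.1513/206265 = 7.3352 × 10^-7 rad.
d = B/θ = (1.496 × 10^8) / (7.3352 × 10^-7) = 2.0395 × 10^14 km = (2.0395 × 10^14) / (9.461 × 10^12) ly = 21.557 ly.

21.6 ly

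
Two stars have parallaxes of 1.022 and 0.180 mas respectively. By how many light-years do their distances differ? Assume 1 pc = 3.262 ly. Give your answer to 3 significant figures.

d_A = 1/0.001022″ = 978.47 pc; d_B = 1/0.0001800″ = 5555.6 pc.
|d_B − d_A| = |5555.6 − 978.47| = 4577.1 pc = 4577.1 × 3.262 ly = 14931 ly.

14900 ly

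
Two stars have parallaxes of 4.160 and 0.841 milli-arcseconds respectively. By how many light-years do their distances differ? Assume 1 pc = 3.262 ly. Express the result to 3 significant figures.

3090 ly

d_A = 1/0.004160″ = 240.38 pc; d_B = 1/0.0008410″ = 1189.1 pc.
|d_B − d_A| = |1189.1 − 240.38| = 948.72 pc = 948.72 × 3.262 ly = 3094.7 ly.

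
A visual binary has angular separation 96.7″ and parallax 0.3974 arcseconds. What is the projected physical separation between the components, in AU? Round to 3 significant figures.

243 AU

d = 1/p = 1/0.3974″ = 2.5164 pc.
At distance d (pc), an angle of θ arcsec spans θ·d AU: s = 96.7 × 2.5164 = 243.34 AU.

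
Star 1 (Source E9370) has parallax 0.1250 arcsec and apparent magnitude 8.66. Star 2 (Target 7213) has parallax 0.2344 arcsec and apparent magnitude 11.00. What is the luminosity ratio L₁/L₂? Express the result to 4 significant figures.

d₁ = 1/p₁ = 1/0.1250″ = 8 pc; d₂ = 1/p₂ = 1/0.2344″ = 4.2662 pc.
M₁ = m₁ − 5 log₁₀ d₁ + 5 = 8.66 − 4.5154 + 5 = 9.1446.
M₂ = 11.00 − 3.1502 + 5 = 12.8498.
L₁/L₂ = 10^(0.4(M₂ − M₁)) = 10^(0.4 × 3.7052) = 10^1.48208 = 30.345.

L₁/L₂ = 30.35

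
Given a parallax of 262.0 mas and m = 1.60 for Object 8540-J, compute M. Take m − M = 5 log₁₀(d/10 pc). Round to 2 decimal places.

d = 1/p = 1/0.2620″ = 3.8168 pc.
m − M = 5 log₁₀(3.8168) − 5 = 2.9085 − 5 = -2.0915.
M = m − (m − M) = 1.60 − (-2.0915) = 3.69.

M = 3.69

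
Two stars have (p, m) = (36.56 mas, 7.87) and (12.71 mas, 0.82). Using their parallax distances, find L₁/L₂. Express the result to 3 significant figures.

L₁/L₂ = 0.000183

d₁ = 1/p₁ = 1/0.03656″ = 27.352 pc; d₂ = 1/p₂ = 1/0.01271″ = 78.678 pc.
M₁ = m₁ − 5 log₁₀ d₁ + 5 = 7.87 − 7.1849 + 5 = 5.6851.
M₂ = 0.82 − 9.4793 + 5 = -3.6593.
L₁/L₂ = 10^(0.4(M₂ − M₁)) = 10^(0.4 × (-9.3444)) = 10^(-3.73776) = 0.00018291.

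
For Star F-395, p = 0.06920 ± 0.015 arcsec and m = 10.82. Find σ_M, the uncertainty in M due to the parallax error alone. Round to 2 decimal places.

σ_M = 0.47 mag

M = m − 5 log₁₀ d + 5 = m + 5 log₁₀ p + 5, so ∂M/∂p = 5/(p ln 10).
σ_M = (5/ln 10) · (σ_p/p) = 2.1715 × 0.015/0.06920 = 2.1715 × 0.21676 = 0.47069.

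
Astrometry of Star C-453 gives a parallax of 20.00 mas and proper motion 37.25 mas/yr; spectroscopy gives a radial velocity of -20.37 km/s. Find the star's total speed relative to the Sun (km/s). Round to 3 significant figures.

22.2 km/s

d = 1/p = 1/0.02000″ = 50 pc.
μ = 37.25 mas/yr = 0.03725 ″/yr.
v_t = 4.740 μ d = 4.740 × 0.03725 × 50 = 8.8283 km/s.
v = √(v_r² + v_t²) = √((-20.37)² + 8.8283²) = √492.876 = 22.201 km/s.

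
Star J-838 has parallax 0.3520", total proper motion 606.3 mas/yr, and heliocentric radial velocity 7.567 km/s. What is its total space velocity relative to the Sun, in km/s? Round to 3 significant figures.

11.1 km/s

d = 1/p = 1/0.3520″ = 2.8409 pc.
μ = 606.3 mas/yr = 0.6063 ″/yr.
v_t = 4.740 μ d = 4.740 × 0.6063 × 2.8409 = 8.1644 km/s.
v = √(v_r² + v_t²) = √(7.567² + 8.1644²) = √123.917 = 11.132 km/s.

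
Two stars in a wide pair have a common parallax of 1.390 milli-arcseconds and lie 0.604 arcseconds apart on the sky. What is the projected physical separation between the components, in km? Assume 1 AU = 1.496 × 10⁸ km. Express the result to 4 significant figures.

6.501 × 10^10 km

d = 1/p = 1/0.001390″ = 719.42 pc.
At distance d (pc), an angle of θ arcsec spans θ·d AU: s = 0.604 × 719.42 = 434.53 AU.
= 434.53 × 1.496 × 10⁸ km = 6.5006 × 10^10 km.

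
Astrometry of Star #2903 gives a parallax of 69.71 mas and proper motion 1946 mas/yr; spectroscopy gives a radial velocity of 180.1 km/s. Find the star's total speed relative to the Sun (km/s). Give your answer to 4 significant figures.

d = 1/p = 1/0.06971″ = 14.345 pc.
μ = 1946 mas/yr = 1.946 ″/yr.
v_t = 4.740 μ d = 4.740 × 1.946 × 14.345 = 132.32 km/s.
v = √(v_r² + v_t²) = √(180.1² + 132.32²) = √49944.6 = 223.48 km/s.

223.5 km/s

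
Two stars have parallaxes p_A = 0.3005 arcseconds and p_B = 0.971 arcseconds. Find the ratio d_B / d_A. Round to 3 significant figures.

0.309

Since d = 1/p, d_B/d_A = p_A/p_B.
= 0.3005 / 0.971 = 0.30947.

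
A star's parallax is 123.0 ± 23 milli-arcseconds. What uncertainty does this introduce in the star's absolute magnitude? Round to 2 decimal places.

M = m − 5 log₁₀ d + 5 = m + 5 log₁₀ p + 5, so ∂M/∂p = 5/(p ln 10).
σ_M = (5/ln 10) · (σ_p/p) = 2.1715 × 23/123.0 = 2.1715 × 0.18699 = 0.40605.

σ_M = 0.41 mag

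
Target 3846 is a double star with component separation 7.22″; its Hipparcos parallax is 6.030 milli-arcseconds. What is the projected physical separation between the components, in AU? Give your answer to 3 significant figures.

d = 1/p = 1/0.006030″ = 165.84 pc.
At distance d (pc), an angle of θ arcsec spans θ·d AU: s = 7.22 × 165.84 = 1197.4 AU.

1200 AU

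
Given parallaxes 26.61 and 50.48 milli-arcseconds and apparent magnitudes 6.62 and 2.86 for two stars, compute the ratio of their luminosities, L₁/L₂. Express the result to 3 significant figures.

L₁/L₂ = 0.113

d₁ = 1/p₁ = 1/0.02661″ = 37.58 pc; d₂ = 1/p₂ = 1/0.05048″ = 19.81 pc.
M₁ = m₁ − 5 log₁₀ d₁ + 5 = 6.62 − 7.8748 + 5 = 3.7452.
M₂ = 2.86 − 6.4844 + 5 = 1.3756.
L₁/L₂ = 10^(0.4(M₂ − M₁)) = 10^(0.4 × (-2.3696)) = 10^(-0.94784) = 0.11276.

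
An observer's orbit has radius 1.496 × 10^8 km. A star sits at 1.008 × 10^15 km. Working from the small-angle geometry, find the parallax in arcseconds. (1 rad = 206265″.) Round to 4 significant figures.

θ ≈ B/d = (1.496 × 10^8) / (1.008 × 10^15) = 1.4841 × 10^-7 rad.
In arcseconds: 1.4841 × 10^-7 × 206265 = 0.030612″.

0.03061 arcsec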